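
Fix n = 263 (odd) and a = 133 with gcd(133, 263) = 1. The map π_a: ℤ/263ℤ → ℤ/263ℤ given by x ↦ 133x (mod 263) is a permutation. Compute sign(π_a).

+1

Trace 108: π^k(108) = [108, 162, 243, 233, 218, 64, 96] for k=0..6.
Decompose π into cycles: lengths [131, 131, 1] (3 cycles, including the fixed point 0).
With 3 cycles on 263 points, sign = (−1)^{263−3} = +1.
Via Zolotarev, sign(π_{133}) = (133|263) = +1.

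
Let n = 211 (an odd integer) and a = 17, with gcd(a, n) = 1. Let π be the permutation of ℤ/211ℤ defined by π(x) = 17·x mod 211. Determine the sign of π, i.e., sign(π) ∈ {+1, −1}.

Orbit of 105 under x↦17x: [105, 97, 172, 181, 123, 192, 99]… (length divides ord_211(17)).
Cycle lengths of π_17 on ℤ/211ℤ: [210, 1]; 2 cycles in total.
2 cycles on 211: each ℓ→(−1)^(ℓ−1), product (−1)^209 = -1.
Zolotarev: (17|211) = -1, matching the cycle-count sign.

-1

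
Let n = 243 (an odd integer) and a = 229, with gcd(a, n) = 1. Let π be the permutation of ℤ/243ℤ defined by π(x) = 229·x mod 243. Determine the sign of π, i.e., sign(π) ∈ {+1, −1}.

+1

Start at x=55: 55 → 202 → 88 → 226 → 238 → 70 → 235 → … (one orbit).
π_229 has 11 disjoint cycles with lengths [81, 81, 27, 27, 9, 9, 3, 3, 1, 1, 1] on {0,…,242}.
With 11 cycles on 243 points, sign = (−1)^{243−11} = +1.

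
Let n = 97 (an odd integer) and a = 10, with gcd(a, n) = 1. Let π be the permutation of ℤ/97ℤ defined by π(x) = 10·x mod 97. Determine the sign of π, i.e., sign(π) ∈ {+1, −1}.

-1

Start at x=70: 70 → 21 → 16 → 63 → 48 → 92 → 47 → … (one orbit).
Cycle type of π: 96 + 1; total 2 cycles.
n − c = 97 − 2 = 95; sign = (−1)^95 = -1.
Via Zolotarev, sign(π_{10}) = (10|97) = -1.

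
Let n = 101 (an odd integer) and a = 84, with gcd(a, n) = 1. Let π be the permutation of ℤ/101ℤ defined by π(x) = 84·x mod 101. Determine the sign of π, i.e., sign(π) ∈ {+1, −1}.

+1

Start at x=95: 95 → 1 → 84 → 87 → 36 → 95 (one orbit).
Cycle lengths of π_84 on ℤ/101ℤ: [5, 5, 5, 5, 5, 5, 5, 5, 5, 5, 5, 5, 5, 5, 5, 5, 5, 5, 5, 5, 1]; 21 cycles in total.
n − c = 101 − 21 = 80; sign = (−1)^80 = +1.
(84|101)_J = +1 (Zolotarev's lemma cross-check).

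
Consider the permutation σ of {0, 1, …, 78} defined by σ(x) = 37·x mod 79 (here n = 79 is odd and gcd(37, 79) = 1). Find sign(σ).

-1

Trace 61: π^k(61) = [61, 45, 6, 64, 77, 5, 27] for k=0..6.
π_37 has 2 disjoint cycles with lengths [78, 1] on {0,…,78}.
sign(π) = (−1)^{n − #cycles} = (−1)^{79−2} = (−1)^77 = -1.
(37|79)_J = -1 (Zolotarev's lemma cross-check).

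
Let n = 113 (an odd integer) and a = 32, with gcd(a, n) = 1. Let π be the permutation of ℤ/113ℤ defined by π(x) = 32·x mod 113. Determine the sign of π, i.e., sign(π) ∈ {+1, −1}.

+1

Start at x=111: 111 → 49 → 99 → 4 → 15 → 28 → 105 → … (one orbit).
π_32 has 5 disjoint cycles with lengths [28, 28, 28, 28, 1] on {0,…,112}.
113 − 5 = 108 transpositions; sign(π) = (−1)^108 = +1.
(32|113)_J = +1 (Zolotarev's lemma cross-check).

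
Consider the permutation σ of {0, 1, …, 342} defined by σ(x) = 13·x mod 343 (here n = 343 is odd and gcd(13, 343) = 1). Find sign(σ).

-1

Orbit of 190 under x↦13x: [190, 69, 211, 342, 330, 174, 204]… (length divides ord_343(13)).
Cycle lengths of π_13 on ℤ/343ℤ: [98, 98, 98, 14, 14, 14, 2, 2, 2, 1]; 10 cycles in total.
n − c = 343 − 10 = 333; sign = (−1)^333 = -1.
(13|343)_J = -1 (Zolotarev's lemma cross-check).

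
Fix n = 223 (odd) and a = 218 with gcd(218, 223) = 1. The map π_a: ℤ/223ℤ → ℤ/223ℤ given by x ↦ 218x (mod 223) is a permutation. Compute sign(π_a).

+1

Orbit of 25 under x↦218x: [25, 98, 179, 220, 15, 148, 152]… (length divides ord_223(218)).
Decompose π into cycles: lengths [111, 111, 1] (3 cycles, including the fixed point 0).
With 3 cycles on 223 points, sign = (−1)^{223−3} = +1.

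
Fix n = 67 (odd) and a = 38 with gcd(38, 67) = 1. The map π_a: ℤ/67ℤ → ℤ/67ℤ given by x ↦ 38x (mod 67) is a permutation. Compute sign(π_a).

-1

Trace 30: π^k(30) = [30, 1, 38, 37, 66, 29] for k=0..5.
Cycle type of π: 6×11 + 1; total 12 cycles.
n − c = 67 − 12 = 55; sign = (−1)^55 = -1.
Zolotarev: (38|67) = -1, matching the cycle-count sign.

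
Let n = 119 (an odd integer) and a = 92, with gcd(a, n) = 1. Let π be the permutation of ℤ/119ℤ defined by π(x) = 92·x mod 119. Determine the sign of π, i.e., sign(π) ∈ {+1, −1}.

-1

Orbit of 43 under x↦92x: [43, 29, 50, 78, 36, 99, 64]… (length divides ord_119(92)).
π_92 has 14 disjoint cycles with lengths [16, 16, 16, 16, 16, 16, 16, 1, 1, 1, 1, 1, 1, 1] on {0,…,118}.
14 cycles on 119: each ℓ→(−1)^(ℓ−1), product (−1)^105 = -1.
Zolotarev: (92|119) = -1, matching the cycle-count sign.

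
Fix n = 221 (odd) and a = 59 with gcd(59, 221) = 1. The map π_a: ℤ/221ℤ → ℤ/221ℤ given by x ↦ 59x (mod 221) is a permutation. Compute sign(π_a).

-1

Orbit of 1 under x↦59x: [1, 59, 166, 70, 152, 128, 38]… (length divides ord_221(59)).
Decompose π into cycles: lengths [24, 24, 24, 24, 24, 24, 24, 24, 12, 8, 8, 1] (12 cycles, including the fixed point 0).
n − c = 221 − 12 = 209; sign = (−1)^209 = -1.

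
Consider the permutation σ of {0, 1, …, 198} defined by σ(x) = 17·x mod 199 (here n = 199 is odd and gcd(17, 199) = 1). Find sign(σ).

-1

Trace 171: π^k(171) = [171, 121, 67, 144, 60, 25, 27] for k=0..6.
Cycle lengths of π_17 on ℤ/199ℤ: [66, 66, 66, 1]; 4 cycles in total.
4 cycles on 199: each ℓ→(−1)^(ℓ−1), product (−1)^195 = -1.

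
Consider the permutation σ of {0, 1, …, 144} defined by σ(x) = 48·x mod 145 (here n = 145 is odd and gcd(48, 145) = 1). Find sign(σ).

+1

Start at x=48: 48 → 129 → 102 → 111 → 108 → 109 → 12 → … (one orbit).
Cycle type of π: 28×5 + 4 + 1; total 7 cycles.
n − c = 145 − 7 = 138; sign = (−1)^138 = +1.
Zolotarev: (48|145) = +1, matching the cycle-count sign.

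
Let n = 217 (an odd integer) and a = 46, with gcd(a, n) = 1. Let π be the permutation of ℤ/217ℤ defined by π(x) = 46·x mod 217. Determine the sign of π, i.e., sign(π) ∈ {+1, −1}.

-1

Start at x=8: 8 → 151 → 2 → 92 → 109 → 23 → 190 → … (one orbit).
12 cycles of lengths [30, 30, 30, 30, 30, 30, 10, 10, 10, 3, 3, 1].
Σ(ℓ_i−1) = 217−12 = 205; sign = (−1)^205 = -1.
Zolotarev: (46|217) = -1, matching the cycle-count sign.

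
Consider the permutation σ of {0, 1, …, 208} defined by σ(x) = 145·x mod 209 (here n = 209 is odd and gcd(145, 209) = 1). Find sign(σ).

Trace 159: π^k(159) = [159, 65, 20, 183, 201, 94, 45] for k=0..6.
Cycle type of π: 30×6 + 10 + 6×3 + 1; total 11 cycles.
Σ(ℓ_i−1) = 209−11 = 198; sign = (−1)^198 = +1.
(145|209)_J = +1 (Zolotarev's lemma cross-check).

+1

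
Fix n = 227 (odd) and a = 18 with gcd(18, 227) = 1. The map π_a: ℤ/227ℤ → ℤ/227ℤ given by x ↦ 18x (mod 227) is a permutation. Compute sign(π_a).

-1

Orbit of 187 under x↦18x: [187, 188, 206, 76, 6, 108, 128]… (length divides ord_227(18)).
The orbit structure of x ↦ 18x mod 227: 2 orbits of sizes [226, 1].
227 − 2 = 225 transpositions; sign(π) = (−1)^225 = -1.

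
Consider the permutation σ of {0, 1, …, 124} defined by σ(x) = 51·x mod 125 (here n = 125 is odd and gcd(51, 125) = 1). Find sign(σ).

Trace 51: π^k(51) = [51, 101, 26, 76, 1] for k=0..4.
Cycle lengths of π_51 on ℤ/125ℤ: [5, 5, 5, 5, 5, 5, 5, 5, 5, 5, 5, 5, 5, 5, 5, 5, 5, 5, 5, 5, 1, 1, 1, 1, 1, 1, 1, 1, 1, 1, 1, 1, 1, 1, 1, 1, 1, 1, 1, 1, 1, 1, 1, 1, 1]; 45 cycles in total.
Σ(ℓ_i−1) = 125−45 = 80; sign = (−1)^80 = +1.

+1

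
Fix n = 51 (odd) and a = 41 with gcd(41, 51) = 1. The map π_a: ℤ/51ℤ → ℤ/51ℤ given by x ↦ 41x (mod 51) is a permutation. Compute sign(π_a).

+1

Trace 23: π^k(23) = [23, 25, 5, 1, 41, 49, 20] for k=0..6.
π_41 has 5 disjoint cycles with lengths [16, 16, 16, 2, 1] on {0,…,50}.
n − c = 51 − 5 = 46; sign = (−1)^46 = +1.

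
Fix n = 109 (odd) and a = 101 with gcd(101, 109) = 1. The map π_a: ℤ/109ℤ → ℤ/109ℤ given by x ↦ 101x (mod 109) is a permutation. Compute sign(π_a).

Trace 64: π^k(64) = [64, 33, 63, 41, 108, 8, 45] for k=0..6.
The orbit structure of x ↦ 101x mod 109: 10 orbits of sizes [12, 12, 12, 12, 12, 12, 12, 12, 12, 1].
n − c = 109 − 10 = 99; sign = (−1)^99 = -1.
(101|109)_J = -1 (Zolotarev's lemma cross-check).

-1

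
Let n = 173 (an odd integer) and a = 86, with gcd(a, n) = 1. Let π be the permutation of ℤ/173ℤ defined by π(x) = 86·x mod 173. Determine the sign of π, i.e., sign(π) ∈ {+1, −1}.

Orbit of 102 under x↦86x: [102, 122, 112, 117, 28, 159, 7]… (length divides ord_173(86)).
2 cycles of lengths [172, 1].
sign(π) = (−1)^{n − #cycles} = (−1)^{173−2} = (−1)^171 = -1.
Check: (86/173) = -1 by Zolotarev.

-1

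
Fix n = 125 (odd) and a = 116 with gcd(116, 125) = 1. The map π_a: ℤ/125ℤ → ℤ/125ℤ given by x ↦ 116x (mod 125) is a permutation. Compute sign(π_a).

Start at x=41: 41 → 6 → 71 → 111 → 1 → 116 → 81 → … (one orbit).
The orbit structure of x ↦ 116x mod 125: 13 orbits of sizes [25, 25, 25, 25, 5, 5, 5, 5, 1, 1, 1, 1, 1].
n − c = 125 − 13 = 112; sign = (−1)^112 = +1.
Check: (116/125) = +1 by Zolotarev.

+1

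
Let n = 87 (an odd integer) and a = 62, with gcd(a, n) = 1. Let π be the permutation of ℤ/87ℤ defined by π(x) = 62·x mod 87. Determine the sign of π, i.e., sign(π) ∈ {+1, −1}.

-1

Trace 52: π^k(52) = [52, 5, 49, 80, 1, 62, 16] for k=0..6.
8 cycles of lengths [14, 14, 14, 14, 14, 14, 2, 1].
n − c = 87 − 8 = 79; sign = (−1)^79 = -1.
The Jacobi symbol (62|87) = -1 (Zolotarev) agrees.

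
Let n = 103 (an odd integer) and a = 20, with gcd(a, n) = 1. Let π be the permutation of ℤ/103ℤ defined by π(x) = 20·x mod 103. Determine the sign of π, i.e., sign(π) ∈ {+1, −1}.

Orbit of 66 under x↦20x: [66, 84, 32, 22, 28, 45, 76]… (length divides ord_103(20)).
Decompose π into cycles: lengths [102, 1] (2 cycles, including the fixed point 0).
n − c = 103 − 2 = 101; sign = (−1)^101 = -1.
Check: (20/103) = -1 by Zolotarev.

-1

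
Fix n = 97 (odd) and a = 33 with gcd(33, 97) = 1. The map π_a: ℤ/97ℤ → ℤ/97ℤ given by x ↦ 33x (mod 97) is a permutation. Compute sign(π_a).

+1

Start at x=64: 64 → 75 → 50 → 1 → 33 → 22 → 47 → … (one orbit).
Cycle type of π: 8×12 + 1; total 13 cycles.
13 cycles on 97: each ℓ→(−1)^(ℓ−1), product (−1)^84 = +1.
Check: (33/97) = +1 by Zolotarev.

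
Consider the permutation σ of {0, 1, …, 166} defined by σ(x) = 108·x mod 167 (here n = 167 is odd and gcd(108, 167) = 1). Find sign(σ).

+1

Trace 66: π^k(66) = [66, 114, 121, 42, 27, 77, 133] for k=0..6.
Decompose π into cycles: lengths [83, 83, 1] (3 cycles, including the fixed point 0).
3 cycles on 167: each ℓ→(−1)^(ℓ−1), product (−1)^164 = +1.
(108|167)_J = +1 (Zolotarev's lemma cross-check).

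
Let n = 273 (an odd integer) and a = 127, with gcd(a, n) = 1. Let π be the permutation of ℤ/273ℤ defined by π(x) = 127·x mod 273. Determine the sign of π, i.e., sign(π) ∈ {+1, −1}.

+1

Trace 43: π^k(43) = [43, 1, 127, 22, 64, 211] for k=0..5.
Cycle type of π: 6×42 + 1×21; total 63 cycles.
Σ(ℓ_i−1) = 273−63 = 210; sign = (−1)^210 = +1.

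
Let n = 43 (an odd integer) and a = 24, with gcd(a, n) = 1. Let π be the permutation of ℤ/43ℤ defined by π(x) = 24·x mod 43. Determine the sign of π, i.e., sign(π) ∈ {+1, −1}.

+1

Orbit of 23 under x↦24x: [23, 36, 4, 10, 25, 41, 38]… (length divides ord_43(24)).
Decompose π into cycles: lengths [21, 21, 1] (3 cycles, including the fixed point 0).
43 − 3 = 40 transpositions; sign(π) = (−1)^40 = +1.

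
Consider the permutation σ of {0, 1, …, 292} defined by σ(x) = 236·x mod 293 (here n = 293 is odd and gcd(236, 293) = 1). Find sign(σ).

Orbit of 193 under x↦236x: [193, 133, 37, 235, 83, 250, 107]… (length divides ord_293(236)).
π_236 has 3 disjoint cycles with lengths [146, 146, 1] on {0,…,292}.
3 cycles on 293: each ℓ→(−1)^(ℓ−1), product (−1)^290 = +1.

+1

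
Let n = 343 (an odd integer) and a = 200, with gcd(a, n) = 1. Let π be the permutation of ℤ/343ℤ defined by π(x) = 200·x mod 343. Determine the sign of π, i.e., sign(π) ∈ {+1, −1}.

+1

Orbit of 268 under x↦200x: [268, 92, 221, 296, 204, 326, 30]… (length divides ord_343(200)).
The orbit structure of x ↦ 200x mod 343: 7 orbits of sizes [147, 147, 21, 21, 3, 3, 1].
n − c = 343 − 7 = 336; sign = (−1)^336 = +1.
The Jacobi symbol (200|343) = +1 (Zolotarev) agrees.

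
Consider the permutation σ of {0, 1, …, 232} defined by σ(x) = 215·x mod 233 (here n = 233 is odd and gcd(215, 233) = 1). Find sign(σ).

+1

Trace 144: π^k(144) = [144, 204, 56, 157, 203, 74, 66] for k=0..6.
The orbit structure of x ↦ 215x mod 233: 3 orbits of sizes [116, 116, 1].
With 3 cycles on 233 points, sign = (−1)^{233−3} = +1.
The Jacobi symbol (215|233) = +1 (Zolotarev) agrees.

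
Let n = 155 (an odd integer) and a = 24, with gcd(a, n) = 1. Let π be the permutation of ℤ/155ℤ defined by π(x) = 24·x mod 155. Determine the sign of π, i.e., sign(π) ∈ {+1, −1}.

-1

Orbit of 99 under x↦24x: [99, 51, 139, 81, 84, 1, 24]… (length divides ord_155(24)).
π_24 has 8 disjoint cycles with lengths [30, 30, 30, 30, 30, 2, 2, 1] on {0,…,154}.
Σ(ℓ_i−1) = 155−8 = 147; sign = (−1)^147 = -1.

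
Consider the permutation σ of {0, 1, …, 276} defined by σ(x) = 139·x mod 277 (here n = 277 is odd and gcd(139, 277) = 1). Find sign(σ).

Trace 273: π^k(273) = [273, 275, 276, 138, 69, 173, 225] for k=0..6.
Decompose π into cycles: lengths [92, 92, 92, 1] (4 cycles, including the fixed point 0).
n − c = 277 − 4 = 273; sign = (−1)^273 = -1.
Zolotarev: (139|277) = -1, matching the cycle-count sign.

-1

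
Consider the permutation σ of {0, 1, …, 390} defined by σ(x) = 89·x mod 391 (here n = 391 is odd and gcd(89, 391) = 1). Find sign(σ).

-1

Orbit of 378 under x↦89x: [378, 16, 251, 52, 327, 169, 183]… (length divides ord_391(89)).
π_89 has 14 disjoint cycles with lengths [44, 44, 44, 44, 44, 44, 44, 44, 22, 4, 4, 4, 4, 1] on {0,…,390}.
With 14 cycles on 391 points, sign = (−1)^{391−14} = -1.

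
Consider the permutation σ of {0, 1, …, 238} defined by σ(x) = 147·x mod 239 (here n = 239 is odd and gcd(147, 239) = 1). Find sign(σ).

+1

Trace 116: π^k(116) = [116, 83, 12, 91, 232, 166, 24] for k=0..6.
The orbit structure of x ↦ 147x mod 239: 3 orbits of sizes [119, 119, 1].
3 cycles on 239: each ℓ→(−1)^(ℓ−1), product (−1)^236 = +1.
Check: (147/239) = +1 by Zolotarev.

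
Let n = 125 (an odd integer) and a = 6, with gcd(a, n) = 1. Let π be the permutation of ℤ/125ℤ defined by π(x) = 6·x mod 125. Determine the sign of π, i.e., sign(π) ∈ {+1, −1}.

+1

Trace 31: π^k(31) = [31, 61, 116, 71, 51, 56, 86] for k=0..6.
Cycle type of π: 25×4 + 5×4 + 1×5; total 13 cycles.
sign(π) = (−1)^{n − #cycles} = (−1)^{125−13} = (−1)^112 = +1.
The Jacobi symbol (6|125) = +1 (Zolotarev) agrees.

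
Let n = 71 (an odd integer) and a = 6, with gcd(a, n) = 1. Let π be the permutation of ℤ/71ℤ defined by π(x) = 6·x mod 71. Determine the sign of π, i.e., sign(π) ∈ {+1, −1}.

Start at x=2: 2 → 12 → 1 → 6 → 36 → 3 → 18 → … (one orbit).
π_6 has 3 disjoint cycles with lengths [35, 35, 1] on {0,…,70}.
Σ(ℓ_i−1) = 71−3 = 68; sign = (−1)^68 = +1.

+1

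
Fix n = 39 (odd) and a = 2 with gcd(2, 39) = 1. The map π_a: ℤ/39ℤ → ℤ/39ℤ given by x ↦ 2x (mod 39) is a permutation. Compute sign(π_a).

+1

Trace 1: π^k(1) = [1, 2, 4, 8, 16, 32, 25] for k=0..6.
Cycle lengths of π_2 on ℤ/39ℤ: [12, 12, 12, 2, 1]; 5 cycles in total.
5 cycles on 39: each ℓ→(−1)^(ℓ−1), product (−1)^34 = +1.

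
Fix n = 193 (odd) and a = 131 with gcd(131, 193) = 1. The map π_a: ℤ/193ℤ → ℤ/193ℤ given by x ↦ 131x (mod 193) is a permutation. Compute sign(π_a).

Orbit of 157 under x↦131x: [157, 109, 190, 186, 48, 112, 4]… (length divides ord_193(131)).
Decompose π into cycles: lengths [48, 48, 48, 48, 1] (5 cycles, including the fixed point 0).
With 5 cycles on 193 points, sign = (−1)^{193−5} = +1.
Zolotarev: (131|193) = +1, matching the cycle-count sign.

+1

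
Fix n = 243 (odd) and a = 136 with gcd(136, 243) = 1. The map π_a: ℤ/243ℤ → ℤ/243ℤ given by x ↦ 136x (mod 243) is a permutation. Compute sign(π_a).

Trace 136: π^k(136) = [136, 28, 163, 55, 190, 82, 217] for k=0..6.
Cycle type of π: 9×18 + 3×18 + 1×27; total 63 cycles.
n − c = 243 − 63 = 180; sign = (−1)^180 = +1.
Via Zolotarev, sign(π_{136}) = (136|243) = +1.

+1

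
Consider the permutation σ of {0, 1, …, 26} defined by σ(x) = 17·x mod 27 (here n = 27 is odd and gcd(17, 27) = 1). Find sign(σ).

Trace 8: π^k(8) = [8, 1, 17, 19, 26, 10] for k=0..5.
π_17 has 8 disjoint cycles with lengths [6, 6, 6, 2, 2, 2, 2, 1] on {0,…,26}.
sign(π) = (−1)^{n − #cycles} = (−1)^{27−8} = (−1)^19 = -1.
Zolotarev: (17|27) = -1, matching the cycle-count sign.

-1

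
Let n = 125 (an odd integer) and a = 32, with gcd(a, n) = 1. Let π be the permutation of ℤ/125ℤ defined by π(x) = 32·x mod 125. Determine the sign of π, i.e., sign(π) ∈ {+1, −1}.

-1

Start at x=49: 49 → 68 → 51 → 7 → 99 → 43 → 1 → … (one orbit).
The orbit structure of x ↦ 32x mod 125: 12 orbits of sizes [20, 20, 20, 20, 20, 4, 4, 4, 4, 4, 4, 1].
12 cycles on 125: each ℓ→(−1)^(ℓ−1), product (−1)^113 = -1.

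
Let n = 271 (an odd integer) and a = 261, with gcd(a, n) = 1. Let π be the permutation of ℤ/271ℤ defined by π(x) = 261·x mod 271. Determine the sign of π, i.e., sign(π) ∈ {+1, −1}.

-1

Trace 84: π^k(84) = [84, 244, 270, 10, 171, 187, 27] for k=0..6.
28 cycles of lengths [10, 10, 10, 10, 10, 10, 10, 10, 10, 10, 10, 10, 10, 10, 10, 10, 10, 10, 10, 10, 10, 10, 10, 10, 10, 10, 10, 1].
sign(π) = (−1)^{n − #cycles} = (−1)^{271−28} = (−1)^243 = -1.
Zolotarev: (261|271) = -1, matching the cycle-count sign.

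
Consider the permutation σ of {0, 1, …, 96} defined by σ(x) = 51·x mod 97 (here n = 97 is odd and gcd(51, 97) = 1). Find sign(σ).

Start at x=51: 51 → 79 → 52 → 33 → 34 → 85 → 67 → … (one orbit).
Cycle type of π: 32×3 + 1; total 4 cycles.
sign(π) = (−1)^{n − #cycles} = (−1)^{97−4} = (−1)^93 = -1.
Zolotarev: (51|97) = -1, matching the cycle-count sign.

-1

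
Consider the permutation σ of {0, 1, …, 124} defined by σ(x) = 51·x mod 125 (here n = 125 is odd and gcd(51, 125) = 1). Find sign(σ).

Trace 76: π^k(76) = [76, 1, 51, 101, 26] for k=0..4.
Cycle lengths of π_51 on ℤ/125ℤ: [5, 5, 5, 5, 5, 5, 5, 5, 5, 5, 5, 5, 5, 5, 5, 5, 5, 5, 5, 5, 1, 1, 1, 1, 1, 1, 1, 1, 1, 1, 1, 1, 1, 1, 1, 1, 1, 1, 1, 1, 1, 1, 1, 1, 1]; 45 cycles in total.
Σ(ℓ_i−1) = 125−45 = 80; sign = (−1)^80 = +1.

+1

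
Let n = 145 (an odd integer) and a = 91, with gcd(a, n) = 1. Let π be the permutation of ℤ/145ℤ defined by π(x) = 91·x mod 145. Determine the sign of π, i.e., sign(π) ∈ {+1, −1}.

+1

Orbit of 71 under x↦91x: [71, 81, 121, 136, 51, 1, 91]… (length divides ord_145(91)).
Decompose π into cycles: lengths [14, 14, 14, 14, 14, 14, 14, 14, 14, 14, 1, 1, 1, 1, 1] (15 cycles, including the fixed point 0).
145 − 15 = 130 transpositions; sign(π) = (−1)^130 = +1.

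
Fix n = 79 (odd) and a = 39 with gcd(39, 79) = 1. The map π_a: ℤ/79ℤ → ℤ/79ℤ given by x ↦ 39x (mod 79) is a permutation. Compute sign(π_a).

-1

Trace 15: π^k(15) = [15, 32, 63, 8, 75, 2, 78] for k=0..6.
The orbit structure of x ↦ 39x mod 79: 2 orbits of sizes [78, 1].
With 2 cycles on 79 points, sign = (−1)^{79−2} = -1.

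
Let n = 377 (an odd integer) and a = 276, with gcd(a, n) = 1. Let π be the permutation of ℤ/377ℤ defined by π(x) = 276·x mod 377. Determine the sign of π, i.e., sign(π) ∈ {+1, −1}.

-1

Start at x=321: 321 → 1 → 276 → 22 → 40 → 107 → 126 → … (one orbit).
π_276 has 10 disjoint cycles with lengths [84, 84, 84, 84, 28, 3, 3, 3, 3, 1] on {0,…,376}.
With 10 cycles on 377 points, sign = (−1)^{377−10} = -1.
Check: (276/377) = -1 by Zolotarev.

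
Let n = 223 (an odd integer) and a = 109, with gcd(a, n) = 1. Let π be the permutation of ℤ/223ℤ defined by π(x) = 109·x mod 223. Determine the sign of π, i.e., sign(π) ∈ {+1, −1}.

+1

Orbit of 177 under x↦109x: [177, 115, 47, 217, 15, 74, 38]… (length divides ord_223(109)).
3 cycles of lengths [111, 111, 1].
223 − 3 = 220 transpositions; sign(π) = (−1)^220 = +1.
Zolotarev: (109|223) = +1, matching the cycle-count sign.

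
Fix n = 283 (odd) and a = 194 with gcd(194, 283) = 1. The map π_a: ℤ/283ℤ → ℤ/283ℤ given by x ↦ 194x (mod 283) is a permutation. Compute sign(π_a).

-1

Trace 218: π^k(218) = [218, 125, 195, 191, 264, 276, 57] for k=0..6.
Decompose π into cycles: lengths [282, 1] (2 cycles, including the fixed point 0).
2 cycles on 283: each ℓ→(−1)^(ℓ−1), product (−1)^281 = -1.
Check: (194/283) = -1 by Zolotarev.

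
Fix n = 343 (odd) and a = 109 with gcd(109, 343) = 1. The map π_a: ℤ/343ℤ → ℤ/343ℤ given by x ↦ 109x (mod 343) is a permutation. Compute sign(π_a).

Start at x=232: 232 → 249 → 44 → 337 → 32 → 58 → 148 → … (one orbit).
Cycle lengths of π_109 on ℤ/343ℤ: [147, 147, 21, 21, 3, 3, 1]; 7 cycles in total.
With 7 cycles on 343 points, sign = (−1)^{343−7} = +1.

+1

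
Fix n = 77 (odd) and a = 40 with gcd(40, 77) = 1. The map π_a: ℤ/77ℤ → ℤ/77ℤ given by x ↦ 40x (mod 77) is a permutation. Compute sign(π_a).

+1

Trace 25: π^k(25) = [25, 76, 37, 17, 64, 19, 67] for k=0..6.
Decompose π into cycles: lengths [30, 30, 10, 6, 1] (5 cycles, including the fixed point 0).
Σ(ℓ_i−1) = 77−5 = 72; sign = (−1)^72 = +1.
Zolotarev: (40|77) = +1, matching the cycle-count sign.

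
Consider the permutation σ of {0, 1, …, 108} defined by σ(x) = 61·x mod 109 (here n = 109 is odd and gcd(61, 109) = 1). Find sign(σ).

Trace 78: π^k(78) = [78, 71, 80, 84, 1, 61, 15] for k=0..6.
Decompose π into cycles: lengths [54, 54, 1] (3 cycles, including the fixed point 0).
3 cycles on 109: each ℓ→(−1)^(ℓ−1), product (−1)^106 = +1.
Via Zolotarev, sign(π_{61}) = (61|109) = +1.

+1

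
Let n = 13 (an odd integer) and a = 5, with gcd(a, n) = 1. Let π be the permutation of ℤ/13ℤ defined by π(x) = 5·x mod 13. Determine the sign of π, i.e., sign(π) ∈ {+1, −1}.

Trace 12: π^k(12) = [12, 8, 1, 5] for k=0..3.
Cycle type of π: 4×3 + 1; total 4 cycles.
13 − 4 = 9 transpositions; sign(π) = (−1)^9 = -1.

-1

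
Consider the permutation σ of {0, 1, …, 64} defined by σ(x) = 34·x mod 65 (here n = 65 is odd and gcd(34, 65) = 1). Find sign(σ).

-1

Orbit of 44 under x↦34x: [44, 1, 34, 51]… (length divides ord_65(34)).
Decompose π into cycles: lengths [4, 4, 4, 4, 4, 4, 4, 4, 4, 4, 4, 4, 4, 4, 4, 2, 2, 1] (18 cycles, including the fixed point 0).
18 cycles on 65: each ℓ→(−1)^(ℓ−1), product (−1)^47 = -1.
Check: (34/65) = -1 by Zolotarev.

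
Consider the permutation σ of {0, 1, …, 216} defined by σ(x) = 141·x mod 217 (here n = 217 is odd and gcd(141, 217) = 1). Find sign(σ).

-1

Start at x=57: 57 → 8 → 43 → 204 → 120 → 211 → 22 → … (one orbit).
Cycle type of π: 30×7 + 1×7; total 14 cycles.
217 − 14 = 203 transpositions; sign(π) = (−1)^203 = -1.
(141|217)_J = -1 (Zolotarev's lemma cross-check).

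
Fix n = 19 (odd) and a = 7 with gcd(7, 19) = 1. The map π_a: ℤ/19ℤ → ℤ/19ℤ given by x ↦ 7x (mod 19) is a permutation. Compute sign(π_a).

Trace 1: π^k(1) = [1, 7, 11] for k=0..2.
Decompose π into cycles: lengths [3, 3, 3, 3, 3, 3, 1] (7 cycles, including the fixed point 0).
With 7 cycles on 19 points, sign = (−1)^{19−7} = +1.
Check: (7/19) = +1 by Zolotarev.

+1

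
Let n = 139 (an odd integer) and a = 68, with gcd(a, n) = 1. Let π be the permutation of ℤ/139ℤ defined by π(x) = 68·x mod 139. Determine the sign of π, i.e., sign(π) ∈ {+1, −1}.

-1

Start at x=19: 19 → 41 → 8 → 127 → 18 → 112 → 110 → … (one orbit).
Cycle lengths of π_68 on ℤ/139ℤ: [138, 1]; 2 cycles in total.
139 − 2 = 137 transpositions; sign(π) = (−1)^137 = -1.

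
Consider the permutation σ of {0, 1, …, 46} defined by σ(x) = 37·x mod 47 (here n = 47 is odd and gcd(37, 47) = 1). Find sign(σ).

Trace 12: π^k(12) = [12, 21, 25, 32, 9, 4, 7] for k=0..6.
Cycle lengths of π_37 on ℤ/47ℤ: [23, 23, 1]; 3 cycles in total.
n − c = 47 − 3 = 44; sign = (−1)^44 = +1.
Zolotarev: (37|47) = +1, matching the cycle-count sign.

+1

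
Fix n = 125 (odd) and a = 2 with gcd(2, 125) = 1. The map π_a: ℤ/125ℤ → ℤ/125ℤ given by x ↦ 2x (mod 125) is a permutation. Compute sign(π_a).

Orbit of 33 under x↦2x: [33, 66, 7, 14, 28, 56, 112]… (length divides ord_125(2)).
Cycle type of π: 100 + 20 + 4 + 1; total 4 cycles.
With 4 cycles on 125 points, sign = (−1)^{125−4} = -1.
Via Zolotarev, sign(π_{2}) = (2|125) = -1.

-1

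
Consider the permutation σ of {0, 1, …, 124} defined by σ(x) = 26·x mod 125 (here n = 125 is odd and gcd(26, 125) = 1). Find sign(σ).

Trace 26: π^k(26) = [26, 51, 76, 101, 1] for k=0..4.
Cycle lengths of π_26 on ℤ/125ℤ: [5, 5, 5, 5, 5, 5, 5, 5, 5, 5, 5, 5, 5, 5, 5, 5, 5, 5, 5, 5, 1, 1, 1, 1, 1, 1, 1, 1, 1, 1, 1, 1, 1, 1, 1, 1, 1, 1, 1, 1, 1, 1, 1, 1, 1]; 45 cycles in total.
Σ(ℓ_i−1) = 125−45 = 80; sign = (−1)^80 = +1.

+1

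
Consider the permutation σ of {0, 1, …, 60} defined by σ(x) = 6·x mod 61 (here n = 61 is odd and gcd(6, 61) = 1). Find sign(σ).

Trace 59: π^k(59) = [59, 49, 50, 56, 31, 3, 18] for k=0..6.
Cycle lengths of π_6 on ℤ/61ℤ: [60, 1]; 2 cycles in total.
With 2 cycles on 61 points, sign = (−1)^{61−2} = -1.
Via Zolotarev, sign(π_{6}) = (6|61) = -1.

-1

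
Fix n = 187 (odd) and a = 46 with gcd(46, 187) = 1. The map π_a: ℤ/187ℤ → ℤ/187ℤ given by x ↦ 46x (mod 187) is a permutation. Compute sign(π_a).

Orbit of 24 under x↦46x: [24, 169, 107, 60, 142, 174, 150]… (length divides ord_187(46)).
Cycle lengths of π_46 on ℤ/187ℤ: [80, 80, 16, 10, 1]; 5 cycles in total.
With 5 cycles on 187 points, sign = (−1)^{187−5} = +1.
The Jacobi symbol (46|187) = +1 (Zolotarev) agrees.

+1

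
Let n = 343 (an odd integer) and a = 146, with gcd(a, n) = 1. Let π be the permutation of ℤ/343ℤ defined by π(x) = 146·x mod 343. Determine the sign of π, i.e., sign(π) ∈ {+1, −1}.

-1

Start at x=99: 99 → 48 → 148 → 342 → 197 → 293 → 246 → … (one orbit).
Cycle lengths of π_146 on ℤ/343ℤ: [14, 14, 14, 14, 14, 14, 14, 14, 14, 14, 14, 14, 14, 14, 14, 14, 14, 14, 14, 14, 14, 2, 2, 2, 2, 2, 2, 2, 2, 2, 2, 2, 2, 2, 2, 2, 2, 2, 2, 2, 2, 2, 2, 2, 2, 1]; 46 cycles in total.
46 cycles on 343: each ℓ→(−1)^(ℓ−1), product (−1)^297 = -1.
Via Zolotarev, sign(π_{146}) = (146|343) = -1.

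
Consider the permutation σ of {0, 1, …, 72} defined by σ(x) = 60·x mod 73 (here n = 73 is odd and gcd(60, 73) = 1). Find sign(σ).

Orbit of 5 under x↦60x: [5, 8, 42, 38, 17, 71, 26]… (length divides ord_73(60)).
Cycle type of π: 72 + 1; total 2 cycles.
sign(π) = (−1)^{n − #cycles} = (−1)^{73−2} = (−1)^71 = -1.

-1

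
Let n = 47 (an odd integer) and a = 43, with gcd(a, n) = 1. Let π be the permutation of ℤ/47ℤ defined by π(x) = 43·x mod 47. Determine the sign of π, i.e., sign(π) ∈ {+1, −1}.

-1

Orbit of 9 under x↦43x: [9, 11, 3, 35, 1, 43, 16]… (length divides ord_47(43)).
π_43 has 2 disjoint cycles with lengths [46, 1] on {0,…,46}.
2 cycles on 47: each ℓ→(−1)^(ℓ−1), product (−1)^45 = -1.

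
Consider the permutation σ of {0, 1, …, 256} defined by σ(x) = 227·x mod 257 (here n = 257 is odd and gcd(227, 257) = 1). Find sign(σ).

Orbit of 253 under x↦227x: [253, 120, 255, 60, 256, 30, 128]… (length divides ord_257(227)).
9 cycles of lengths [32, 32, 32, 32, 32, 32, 32, 32, 1].
sign(π) = (−1)^{n − #cycles} = (−1)^{257−9} = (−1)^248 = +1.

+1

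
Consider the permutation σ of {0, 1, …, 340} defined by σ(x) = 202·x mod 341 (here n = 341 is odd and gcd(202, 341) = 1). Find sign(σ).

+1

Orbit of 202 under x↦202x: [202, 225, 97, 157, 1]… (length divides ord_341(202)).
Cycle type of π: 5×68 + 1; total 69 cycles.
Σ(ℓ_i−1) = 341−69 = 272; sign = (−1)^272 = +1.
Zolotarev: (202|341) = +1, matching the cycle-count sign.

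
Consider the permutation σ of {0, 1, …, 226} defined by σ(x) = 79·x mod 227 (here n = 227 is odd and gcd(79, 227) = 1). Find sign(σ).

Start at x=219: 219 → 49 → 12 → 40 → 209 → 167 → 27 → … (one orbit).
π_79 has 3 disjoint cycles with lengths [113, 113, 1] on {0,…,226}.
Σ(ℓ_i−1) = 227−3 = 224; sign = (−1)^224 = +1.

+1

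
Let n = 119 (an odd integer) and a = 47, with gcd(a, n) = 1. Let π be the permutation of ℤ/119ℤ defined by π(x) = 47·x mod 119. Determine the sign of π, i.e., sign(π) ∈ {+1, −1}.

-1

Orbit of 38 under x↦47x: [38, 1, 47, 67, 55, 86, 115]… (length divides ord_119(47)).
14 cycles of lengths [12, 12, 12, 12, 12, 12, 12, 12, 6, 4, 4, 4, 4, 1].
sign(π) = (−1)^{n − #cycles} = (−1)^{119−14} = (−1)^105 = -1.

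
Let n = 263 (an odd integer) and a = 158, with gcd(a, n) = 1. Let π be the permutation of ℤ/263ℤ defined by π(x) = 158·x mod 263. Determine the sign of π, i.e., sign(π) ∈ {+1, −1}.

Trace 62: π^k(62) = [62, 65, 13, 213, 253, 261, 210] for k=0..6.
Cycle type of π: 262 + 1; total 2 cycles.
2 cycles on 263: each ℓ→(−1)^(ℓ−1), product (−1)^261 = -1.
The Jacobi symbol (158|263) = -1 (Zolotarev) agrees.

-1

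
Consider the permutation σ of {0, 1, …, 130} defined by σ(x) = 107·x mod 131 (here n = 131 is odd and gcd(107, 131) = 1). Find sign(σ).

Orbit of 1 under x↦107x: [1, 107, 52, 62, 84, 80, 45]… (length divides ord_131(107)).
Decompose π into cycles: lengths [13, 13, 13, 13, 13, 13, 13, 13, 13, 13, 1] (11 cycles, including the fixed point 0).
n − c = 131 − 11 = 120; sign = (−1)^120 = +1.
(107|131)_J = +1 (Zolotarev's lemma cross-check).

+1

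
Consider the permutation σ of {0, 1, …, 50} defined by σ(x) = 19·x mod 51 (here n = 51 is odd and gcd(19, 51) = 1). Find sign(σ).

+1

Orbit of 49 under x↦19x: [49, 13, 43, 1, 19, 4, 25]… (length divides ord_51(19)).
Cycle lengths of π_19 on ℤ/51ℤ: [8, 8, 8, 8, 8, 8, 1, 1, 1]; 9 cycles in total.
9 cycles on 51: each ℓ→(−1)^(ℓ−1), product (−1)^42 = +1.
Check: (19/51) = +1 by Zolotarev.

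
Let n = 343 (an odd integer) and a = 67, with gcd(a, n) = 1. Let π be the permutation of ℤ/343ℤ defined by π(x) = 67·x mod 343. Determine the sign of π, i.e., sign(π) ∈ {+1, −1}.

+1

Orbit of 263 under x↦67x: [263, 128, 1, 67, 30, 295, 214]… (length divides ord_343(67)).
31 cycles of lengths [21, 21, 21, 21, 21, 21, 21, 21, 21, 21, 21, 21, 21, 21, 3, 3, 3, 3, 3, 3, 3, 3, 3, 3, 3, 3, 3, 3, 3, 3, 1].
343 − 31 = 312 transpositions; sign(π) = (−1)^312 = +1.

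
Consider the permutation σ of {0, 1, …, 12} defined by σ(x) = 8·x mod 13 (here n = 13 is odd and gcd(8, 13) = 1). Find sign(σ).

-1

Start at x=12: 12 → 5 → 1 → 8 → 12 (one orbit).
The orbit structure of x ↦ 8x mod 13: 4 orbits of sizes [4, 4, 4, 1].
With 4 cycles on 13 points, sign = (−1)^{13−4} = -1.
The Jacobi symbol (8|13) = -1 (Zolotarev) agrees.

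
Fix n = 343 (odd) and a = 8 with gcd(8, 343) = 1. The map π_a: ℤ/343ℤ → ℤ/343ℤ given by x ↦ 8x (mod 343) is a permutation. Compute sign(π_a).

Trace 302: π^k(302) = [302, 15, 120, 274, 134, 43, 1] for k=0..6.
Cycle lengths of π_8 on ℤ/343ℤ: [49, 49, 49, 49, 49, 49, 7, 7, 7, 7, 7, 7, 1, 1, 1, 1, 1, 1, 1]; 19 cycles in total.
With 19 cycles on 343 points, sign = (−1)^{343−19} = +1.
Via Zolotarev, sign(π_{8}) = (8|343) = +1.

+1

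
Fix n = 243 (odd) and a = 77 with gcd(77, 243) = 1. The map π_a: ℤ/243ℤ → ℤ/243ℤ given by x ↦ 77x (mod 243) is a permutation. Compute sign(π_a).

-1

Trace 206: π^k(206) = [206, 67, 56, 181, 86, 61, 80] for k=0..6.
Decompose π into cycles: lengths [162, 54, 18, 6, 2, 1] (6 cycles, including the fixed point 0).
sign(π) = (−1)^{n − #cycles} = (−1)^{243−6} = (−1)^237 = -1.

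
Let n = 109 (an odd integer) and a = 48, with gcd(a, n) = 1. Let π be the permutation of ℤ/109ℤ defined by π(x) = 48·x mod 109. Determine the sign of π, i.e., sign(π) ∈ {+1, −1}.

Start at x=48: 48 → 15 → 66 → 7 → 9 → 105 → 26 → … (one orbit).
5 cycles of lengths [27, 27, 27, 27, 1].
n − c = 109 − 5 = 104; sign = (−1)^104 = +1.

+1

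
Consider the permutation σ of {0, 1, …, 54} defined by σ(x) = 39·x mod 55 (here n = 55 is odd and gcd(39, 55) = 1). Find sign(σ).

Trace 26: π^k(26) = [26, 24, 1, 39, 36, 29, 31] for k=0..6.
Cycle type of π: 10×5 + 2×2 + 1; total 8 cycles.
Σ(ℓ_i−1) = 55−8 = 47; sign = (−1)^47 = -1.

-1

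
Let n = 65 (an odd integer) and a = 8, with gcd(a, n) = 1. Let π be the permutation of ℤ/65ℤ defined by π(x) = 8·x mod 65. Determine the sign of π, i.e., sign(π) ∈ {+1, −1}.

+1

Trace 1: π^k(1) = [1, 8, 64, 57] for k=0..3.
17 cycles of lengths [4, 4, 4, 4, 4, 4, 4, 4, 4, 4, 4, 4, 4, 4, 4, 4, 1].
65 − 17 = 48 transpositions; sign(π) = (−1)^48 = +1.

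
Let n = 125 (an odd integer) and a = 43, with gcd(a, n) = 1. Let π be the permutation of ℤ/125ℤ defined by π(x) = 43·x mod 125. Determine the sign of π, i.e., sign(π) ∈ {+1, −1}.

Trace 1: π^k(1) = [1, 43, 99, 7, 51, 68, 49] for k=0..6.
12 cycles of lengths [20, 20, 20, 20, 20, 4, 4, 4, 4, 4, 4, 1].
125 − 12 = 113 transpositions; sign(π) = (−1)^113 = -1.

-1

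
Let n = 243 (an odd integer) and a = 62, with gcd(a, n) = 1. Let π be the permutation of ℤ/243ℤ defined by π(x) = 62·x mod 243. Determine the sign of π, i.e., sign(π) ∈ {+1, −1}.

-1

Orbit of 152 under x↦62x: [152, 190, 116, 145, 242, 181, 44]… (length divides ord_243(62)).
14 cycles of lengths [54, 54, 54, 18, 18, 18, 6, 6, 6, 2, 2, 2, 2, 1].
Σ(ℓ_i−1) = 243−14 = 229; sign = (−1)^229 = -1.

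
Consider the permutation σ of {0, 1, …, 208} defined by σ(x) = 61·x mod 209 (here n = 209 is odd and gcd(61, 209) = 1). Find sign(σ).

-1

Trace 207: π^k(207) = [207, 87, 82, 195, 191, 156, 111] for k=0..6.
Decompose π into cycles: lengths [90, 90, 10, 9, 9, 1] (6 cycles, including the fixed point 0).
With 6 cycles on 209 points, sign = (−1)^{209−6} = -1.
Check: (61/209) = -1 by Zolotarev.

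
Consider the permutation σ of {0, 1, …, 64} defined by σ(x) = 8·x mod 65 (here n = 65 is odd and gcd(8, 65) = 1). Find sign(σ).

Trace 1: π^k(1) = [1, 8, 64, 57] for k=0..3.
Cycle type of π: 4×16 + 1; total 17 cycles.
sign(π) = (−1)^{n − #cycles} = (−1)^{65−17} = (−1)^48 = +1.
Zolotarev: (8|65) = +1, matching the cycle-count sign.

+1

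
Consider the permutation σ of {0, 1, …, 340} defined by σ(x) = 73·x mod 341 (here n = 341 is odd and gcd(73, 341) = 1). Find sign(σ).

+1

Trace 325: π^k(325) = [325, 196, 327, 1, 73, 214, 277] for k=0..6.
The orbit structure of x ↦ 73x mod 341: 13 orbits of sizes [30, 30, 30, 30, 30, 30, 30, 30, 30, 30, 30, 10, 1].
n − c = 341 − 13 = 328; sign = (−1)^328 = +1.
The Jacobi symbol (73|341) = +1 (Zolotarev) agrees.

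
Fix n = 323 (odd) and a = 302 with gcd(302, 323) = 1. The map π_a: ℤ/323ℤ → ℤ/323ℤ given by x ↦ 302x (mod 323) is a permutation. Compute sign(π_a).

Start at x=188: 188 → 251 → 220 → 225 → 120 → 64 → 271 → … (one orbit).
Cycle type of π: 36×8 + 9×2 + 4×4 + 1; total 15 cycles.
Σ(ℓ_i−1) = 323−15 = 308; sign = (−1)^308 = +1.

+1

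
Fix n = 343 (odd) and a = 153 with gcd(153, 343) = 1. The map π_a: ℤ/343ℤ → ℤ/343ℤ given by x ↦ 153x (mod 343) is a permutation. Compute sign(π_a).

-1

Start at x=134: 134 → 265 → 71 → 230 → 204 → 342 → 190 → … (one orbit).
π_153 has 10 disjoint cycles with lengths [98, 98, 98, 14, 14, 14, 2, 2, 2, 1] on {0,…,342}.
10 cycles on 343: each ℓ→(−1)^(ℓ−1), product (−1)^333 = -1.
Zolotarev: (153|343) = -1, matching the cycle-count sign.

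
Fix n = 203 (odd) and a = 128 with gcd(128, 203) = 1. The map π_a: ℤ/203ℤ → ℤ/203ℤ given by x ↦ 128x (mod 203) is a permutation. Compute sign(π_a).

-1

Orbit of 99 under x↦128x: [99, 86, 46, 1, 128, 144, 162]… (length divides ord_203(128)).
24 cycles of lengths [12, 12, 12, 12, 12, 12, 12, 12, 12, 12, 12, 12, 12, 12, 4, 4, 4, 4, 4, 4, 4, 3, 3, 1].
203 − 24 = 179 transpositions; sign(π) = (−1)^179 = -1.
Zolotarev: (128|203) = -1, matching the cycle-count sign.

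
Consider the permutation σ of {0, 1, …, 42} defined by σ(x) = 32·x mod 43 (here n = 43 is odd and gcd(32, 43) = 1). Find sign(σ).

-1

Orbit of 32 under x↦32x: [32, 35, 2, 21, 27, 4, 42]… (length divides ord_43(32)).
Decompose π into cycles: lengths [14, 14, 14, 1] (4 cycles, including the fixed point 0).
43 − 4 = 39 transpositions; sign(π) = (−1)^39 = -1.
The Jacobi symbol (32|43) = -1 (Zolotarev) agrees.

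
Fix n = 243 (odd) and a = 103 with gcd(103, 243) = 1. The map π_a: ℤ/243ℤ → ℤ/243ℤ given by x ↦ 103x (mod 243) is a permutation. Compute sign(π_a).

Trace 43: π^k(43) = [43, 55, 76, 52, 10, 58, 142] for k=0..6.
Decompose π into cycles: lengths [81, 81, 27, 27, 9, 9, 3, 3, 1, 1, 1] (11 cycles, including the fixed point 0).
sign(π) = (−1)^{n − #cycles} = (−1)^{243−11} = (−1)^232 = +1.

+1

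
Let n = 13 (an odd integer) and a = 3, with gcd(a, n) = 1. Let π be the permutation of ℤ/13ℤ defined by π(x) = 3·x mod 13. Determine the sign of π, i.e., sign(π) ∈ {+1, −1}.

+1

Start at x=9: 9 → 1 → 3 → 9 (one orbit).
Cycle type of π: 3×4 + 1; total 5 cycles.
Σ(ℓ_i−1) = 13−5 = 8; sign = (−1)^8 = +1.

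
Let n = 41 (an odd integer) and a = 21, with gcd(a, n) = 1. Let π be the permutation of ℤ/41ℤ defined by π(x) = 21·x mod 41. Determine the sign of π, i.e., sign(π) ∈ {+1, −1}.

Start at x=10: 10 → 5 → 23 → 32 → 16 → 8 → 4 → … (one orbit).
π_21 has 3 disjoint cycles with lengths [20, 20, 1] on {0,…,40}.
41 − 3 = 38 transpositions; sign(π) = (−1)^38 = +1.

+1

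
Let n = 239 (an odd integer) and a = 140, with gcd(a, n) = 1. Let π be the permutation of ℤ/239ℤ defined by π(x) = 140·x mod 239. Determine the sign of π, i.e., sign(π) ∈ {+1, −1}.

-1

Trace 13: π^k(13) = [13, 147, 26, 55, 52, 110, 104] for k=0..6.
Cycle type of π: 238 + 1; total 2 cycles.
2 cycles on 239: each ℓ→(−1)^(ℓ−1), product (−1)^237 = -1.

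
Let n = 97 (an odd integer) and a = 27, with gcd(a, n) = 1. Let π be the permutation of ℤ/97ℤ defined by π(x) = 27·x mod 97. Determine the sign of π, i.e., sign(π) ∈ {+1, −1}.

+1

Trace 8: π^k(8) = [8, 22, 12, 33, 18, 1, 27] for k=0..6.
Cycle lengths of π_27 on ℤ/97ℤ: [16, 16, 16, 16, 16, 16, 1]; 7 cycles in total.
n − c = 97 − 7 = 90; sign = (−1)^90 = +1.
Check: (27/97) = +1 by Zolotarev.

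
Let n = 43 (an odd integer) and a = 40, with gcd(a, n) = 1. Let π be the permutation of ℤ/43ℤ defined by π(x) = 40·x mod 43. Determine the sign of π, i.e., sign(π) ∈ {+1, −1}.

+1

Start at x=4: 4 → 31 → 36 → 21 → 23 → 17 → 35 → … (one orbit).
π_40 has 3 disjoint cycles with lengths [21, 21, 1] on {0,…,42}.
43 − 3 = 40 transpositions; sign(π) = (−1)^40 = +1.
Check: (40/43) = +1 by Zolotarev.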